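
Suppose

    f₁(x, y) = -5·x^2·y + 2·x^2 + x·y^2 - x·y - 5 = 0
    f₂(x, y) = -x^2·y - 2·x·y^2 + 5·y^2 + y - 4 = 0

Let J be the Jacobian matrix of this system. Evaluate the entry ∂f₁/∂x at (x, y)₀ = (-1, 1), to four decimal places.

6.0000

∂f₁/∂x = -10·x·y + 4·x + y^2 - y.
At (-1, 1) this is 6.0000.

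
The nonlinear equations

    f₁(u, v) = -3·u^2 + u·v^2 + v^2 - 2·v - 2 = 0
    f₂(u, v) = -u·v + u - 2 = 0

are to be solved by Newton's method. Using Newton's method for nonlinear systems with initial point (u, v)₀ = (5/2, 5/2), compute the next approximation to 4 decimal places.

At (5/2, 5/2): F = (-3.8750, -5.7500).
Jacobian J = [[-6·u + v^2, 2·u·v + 2·v - 2], [-v + 1, -u]].
At the point, J = [[-8.7500, 15.5000], [-1.5000, -2.5000]] (det J = 45.1250).
Solving J·Δ = −F gives Δ = (-2.1898, -0.9861).
Then the next iterate is (u, v)₁ = (0.3102, 1.5139).

(0.3102, 1.5139)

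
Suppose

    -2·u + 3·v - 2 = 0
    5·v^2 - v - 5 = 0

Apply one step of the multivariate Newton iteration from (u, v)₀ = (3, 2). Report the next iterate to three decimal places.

(0.974, 1.316)

At (3, 2): F = (-2.000, 13.000).
Jacobian J = [[-2, 3], [0, 10·v - 1]].
At the point, J = [[-2.000, 3.000], [0.000, 19.000]] (det J = -38.000).
Solving J·Δ = −F gives Δ = (-2.026, -0.684).
Then the next iterate is (u, v)₁ = (0.974, 1.316).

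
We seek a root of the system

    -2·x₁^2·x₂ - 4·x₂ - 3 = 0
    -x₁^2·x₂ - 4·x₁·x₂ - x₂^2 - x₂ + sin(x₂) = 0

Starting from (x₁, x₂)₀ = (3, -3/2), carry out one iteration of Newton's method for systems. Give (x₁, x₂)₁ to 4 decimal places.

At (3, -3/2): F = (30.0000, 29.752505).
Jacobian J = [[-4·x₁·x₂, -2·x₁^2 - 4], [-2·x₁·x₂ - 4·x₂, -x₁^2 - 4·x₁ - 2·x₂ + cos(x₂) - 1]].
At the point, J = [[18.0000, -22.0000], [15.0000, -18.929263]] (det J = -10.726730).
Solving J·Δ = −F gives Δ = (8.0805, 7.9749).
Then the next iterate is (x₁, x₂)₁ = (11.0805, 6.4749).

(11.0805, 6.4749)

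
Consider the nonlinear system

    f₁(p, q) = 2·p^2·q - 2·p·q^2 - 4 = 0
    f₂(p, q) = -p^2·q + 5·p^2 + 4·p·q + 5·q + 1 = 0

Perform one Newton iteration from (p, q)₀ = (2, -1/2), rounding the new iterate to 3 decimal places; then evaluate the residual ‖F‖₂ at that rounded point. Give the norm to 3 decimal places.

6.630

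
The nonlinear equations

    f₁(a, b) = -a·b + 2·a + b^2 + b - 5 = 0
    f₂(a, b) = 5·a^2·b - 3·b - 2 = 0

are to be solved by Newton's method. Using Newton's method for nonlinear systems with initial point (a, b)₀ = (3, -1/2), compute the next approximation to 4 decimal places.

At (3, -1/2): F = (2.2500, -23.0000).
Jacobian J = [[-b + 2, -a + 2·b + 1], [10·a·b, 5·a^2 - 3]].
At the point, J = [[2.5000, -3.0000], [-15.0000, 42.0000]] (det J = 60.0000).
Solving J·Δ = −F gives Δ = (-0.4250, 0.3958).
Then the next iterate is (a, b)₁ = (2.5750, -0.1042).

(2.5750, -0.1042)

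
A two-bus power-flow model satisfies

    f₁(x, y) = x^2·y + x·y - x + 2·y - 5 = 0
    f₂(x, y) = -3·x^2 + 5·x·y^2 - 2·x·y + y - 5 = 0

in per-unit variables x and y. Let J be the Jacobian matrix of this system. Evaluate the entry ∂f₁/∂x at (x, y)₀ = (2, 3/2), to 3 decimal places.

6.500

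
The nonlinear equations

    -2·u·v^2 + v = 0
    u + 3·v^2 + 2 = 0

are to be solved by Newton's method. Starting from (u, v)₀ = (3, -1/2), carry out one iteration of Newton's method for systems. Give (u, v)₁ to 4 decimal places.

At (3, -1/2): F = (-2.0000, 5.7500).
Jacobian J = [[-2·v^2, -4·u·v + 1], [1, 6·v]].
At the point, J = [[-0.5000, 7.0000], [1.0000, -3.0000]] (det J = -5.5000).
Solving J·Δ = −F gives Δ = (-6.2273, -0.1591).
Then the next iterate is (u, v)₁ = (-3.2273, -0.6591).

(-3.2273, -0.6591)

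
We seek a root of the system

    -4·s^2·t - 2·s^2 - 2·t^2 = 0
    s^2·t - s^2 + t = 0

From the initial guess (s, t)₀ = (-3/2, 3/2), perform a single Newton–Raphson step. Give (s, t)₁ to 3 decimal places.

(-0.892, 0.973)

At (-3/2, 3/2): F = (-22.500, 2.625).
Jacobian J = [[-8·s·t - 4·s, -4·s^2 - 4·t], [2·s·t - 2·s, s^2 + 1]].
At the point, J = [[24.000, -15.000], [-1.500, 3.250]] (det J = 55.500).
Solving J·Δ = −F gives Δ = (0.608, -0.527).
Then the next iterate is (s, t)₁ = (-0.892, 0.973).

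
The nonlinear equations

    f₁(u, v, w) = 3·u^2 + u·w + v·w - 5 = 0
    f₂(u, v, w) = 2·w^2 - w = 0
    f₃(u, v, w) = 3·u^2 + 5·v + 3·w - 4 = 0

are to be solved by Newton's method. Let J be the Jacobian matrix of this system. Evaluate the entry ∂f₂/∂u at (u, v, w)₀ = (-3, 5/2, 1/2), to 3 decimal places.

0.000

∂f₂/∂u = 0.
At (-3, 5/2, 1/2) this is 0.000.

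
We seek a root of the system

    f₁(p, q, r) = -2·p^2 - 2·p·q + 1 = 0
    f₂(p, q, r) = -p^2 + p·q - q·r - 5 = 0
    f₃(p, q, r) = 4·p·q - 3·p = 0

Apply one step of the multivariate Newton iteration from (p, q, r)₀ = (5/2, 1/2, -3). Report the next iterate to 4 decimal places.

At (5/2, 1/2, -3): F = (-14.0000, -8.5000, -2.5000).
Jacobian J = [[-4·p - 2·q, -2·p, 0], [-2·p + q, p - r, -q], [4·q - 3, 4·p, 0]].
At the point, J = [[-11.0000, -5.0000, 0.0000], [-4.5000, 5.5000, -0.5000], [-1.0000, 10.0000, 0.0000]] (det J = -57.5000).
Solving J·Δ = −F gives Δ = (-1.3261, 0.1174, -3.7739).
Then the next iterate is (p, q, r)₁ = (1.1739, 0.6174, -6.7739).

(1.1739, 0.6174, -6.7739)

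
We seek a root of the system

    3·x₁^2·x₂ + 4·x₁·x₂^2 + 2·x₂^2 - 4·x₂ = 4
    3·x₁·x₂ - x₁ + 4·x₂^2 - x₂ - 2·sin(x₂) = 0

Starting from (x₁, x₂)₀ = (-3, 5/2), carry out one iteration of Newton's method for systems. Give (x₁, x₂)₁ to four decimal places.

(-3.9857, 2.8968)

At (-3, 5/2): F = (-9.0000, 1.803056).
Jacobian J = [[6·x₁·x₂ + 4·x₂^2, 3·x₁^2 + 8·x₁·x₂ + 4·x₂ - 4], [3·x₂ - 1, 3·x₁ + 8·x₂ - 2·cos(x₂) - 1]].
At the point, J = [[-20.0000, -27.0000], [6.5000, 11.602287]] (det J = -56.545745).
Solving J·Δ = −F gives Δ = (-0.9857, 0.3968).
Then the next iterate is (x₁, x₂)₁ = (-3.9857, 2.8968).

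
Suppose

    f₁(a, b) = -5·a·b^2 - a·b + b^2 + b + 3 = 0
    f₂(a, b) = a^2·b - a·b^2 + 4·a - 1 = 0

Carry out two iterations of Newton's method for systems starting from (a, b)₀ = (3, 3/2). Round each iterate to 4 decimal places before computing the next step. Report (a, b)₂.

At (3, 3/2): F = (-31.5000, 17.7500).
Jacobian J = [[-5·b^2 - b, -10·a·b - a + 2·b + 1], [2·a·b - b^2 + 4, a^2 - 2·a·b]].
At the point, J = [[-12.7500, -44.0000], [10.7500, 0.0000]] (det J = 473.0000).
Solving J·Δ = −F gives Δ = (-1.6512, -0.2374).
Then the next iterate is (a, b)₁ = (1.3488, 1.2626).
Round to (1.3488, 1.2626) and repeat: F = (-6.597243, 4.541998), J = [[-9.233394, -14.853549], [5.811831, -1.586728]].
Δ = (-0.7718, 0.0356), so (a, b)₂ = (0.5770, 1.2982).

(0.5770, 1.2982)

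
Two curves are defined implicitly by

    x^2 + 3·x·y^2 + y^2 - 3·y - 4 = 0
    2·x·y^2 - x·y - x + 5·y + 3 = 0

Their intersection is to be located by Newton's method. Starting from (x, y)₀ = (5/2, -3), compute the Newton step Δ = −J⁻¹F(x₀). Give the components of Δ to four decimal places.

At (5/2, -3): F = (87.7500, 38.0000).
Jacobian J = [[2·x + 3·y^2, 6·x·y + 2·y - 3], [2·y^2 - y - 1, 4·x·y - x + 5]].
At the point, J = [[32.0000, -54.0000], [20.0000, -27.5000]] (det J = 200.0000).
Solving J·Δ = −F gives Δ = (1.8056, 2.6950).

(1.8056, 2.6950)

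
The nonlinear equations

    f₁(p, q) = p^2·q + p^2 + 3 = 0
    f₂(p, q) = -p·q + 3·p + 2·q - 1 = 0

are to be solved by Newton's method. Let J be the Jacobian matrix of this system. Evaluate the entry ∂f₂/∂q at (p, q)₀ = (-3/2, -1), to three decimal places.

∂f₂/∂q = -p + 2.
At (-3/2, -1) this is 3.500.

3.500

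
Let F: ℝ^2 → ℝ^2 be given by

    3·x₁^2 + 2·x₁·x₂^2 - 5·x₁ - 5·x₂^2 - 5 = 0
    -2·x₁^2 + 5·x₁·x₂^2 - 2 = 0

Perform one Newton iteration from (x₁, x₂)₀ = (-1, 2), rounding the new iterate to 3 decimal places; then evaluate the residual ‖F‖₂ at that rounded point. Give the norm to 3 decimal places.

10.412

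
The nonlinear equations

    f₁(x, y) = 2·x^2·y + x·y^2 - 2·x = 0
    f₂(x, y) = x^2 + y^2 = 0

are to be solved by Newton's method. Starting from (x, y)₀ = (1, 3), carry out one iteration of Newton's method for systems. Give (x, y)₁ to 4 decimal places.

(1.0204, 1.3265)

At (1, 3): F = (13.0000, 10.0000).
Jacobian J = [[4·x·y + y^2 - 2, 2·x^2 + 2·x·y], [2·x, 2·y]].
At the point, J = [[19.0000, 8.0000], [2.0000, 6.0000]] (det J = 98.0000).
Solving J·Δ = −F gives Δ = (0.0204, -1.6735).
Then the next iterate is (x, y)₁ = (1.0204, 1.3265).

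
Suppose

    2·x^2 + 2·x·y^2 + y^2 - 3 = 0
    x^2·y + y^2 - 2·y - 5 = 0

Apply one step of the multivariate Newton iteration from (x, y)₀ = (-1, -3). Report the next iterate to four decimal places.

(-0.7910, -1.8209)

At (-1, -3): F = (-10.0000, 7.0000).
Jacobian J = [[4·x + 2·y^2, 4·x·y + 2·y], [2·x·y, x^2 + 2·y - 2]].
At the point, J = [[14.0000, 6.0000], [6.0000, -7.0000]] (det J = -134.0000).
Solving J·Δ = −F gives Δ = (0.2090, 1.1791).
Then the next iterate is (x, y)₁ = (-0.7910, -1.8209).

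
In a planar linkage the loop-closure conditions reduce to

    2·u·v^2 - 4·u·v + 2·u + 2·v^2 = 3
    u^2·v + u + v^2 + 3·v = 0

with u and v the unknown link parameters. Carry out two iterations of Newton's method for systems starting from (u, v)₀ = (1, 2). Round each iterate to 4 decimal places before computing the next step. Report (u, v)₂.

(-0.4842, 0.8905)

At (1, 2): F = (7.0000, 13.0000).
Jacobian J = [[2·v^2 - 4·v + 2, 4·u·v - 4·u + 4·v], [2·u·v + 1, u^2 + 2·v + 3]].
At the point, J = [[2.0000, 12.0000], [5.0000, 8.0000]] (det J = -44.0000).
Solving J·Δ = −F gives Δ = (-2.2727, -0.2045).
Then the next iterate is (u, v)₁ = (-1.2727, 1.7955).
Round to (-1.2727, 1.7955) and repeat: F = (1.836860, 10.245909), J = [[1.265640, 3.132269], [-3.570266, 8.210765]].
Δ = (0.7885, -0.9050), so (u, v)₂ = (-0.4842, 0.8905).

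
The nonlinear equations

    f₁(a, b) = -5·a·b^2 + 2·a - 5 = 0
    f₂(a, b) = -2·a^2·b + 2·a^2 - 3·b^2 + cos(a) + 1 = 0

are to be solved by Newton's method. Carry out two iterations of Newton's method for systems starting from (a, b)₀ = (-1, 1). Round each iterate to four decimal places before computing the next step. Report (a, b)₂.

At (-1, 1): F = (-2.0000, -1.459698).
Jacobian J = [[-5·b^2 + 2, -10·a·b], [-4·a·b + 4·a - sin(a), -2·a^2 - 6·b]].
At the point, J = [[-3.0000, 10.0000], [0.841471, -8.0000]] (det J = 15.585290).
Solving J·Δ = −F gives Δ = (-1.9632, -0.3890).
Then the next iterate is (a, b)₁ = (-2.9632, 0.6110).
Round to (-2.9632, 0.6110) and repeat: F = (-5.395276, 5.727178), J = [[0.133395, 18.105152], [-4.433291, -21.227108]].
Δ = (-0.1399, 0.2990), so (a, b)₂ = (-3.1031, 0.9100).

(-3.1031, 0.9100)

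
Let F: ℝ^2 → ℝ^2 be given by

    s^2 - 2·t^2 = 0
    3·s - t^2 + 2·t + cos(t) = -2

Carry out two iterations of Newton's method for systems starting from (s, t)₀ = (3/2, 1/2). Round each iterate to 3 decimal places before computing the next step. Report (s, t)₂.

(-0.219, -0.983)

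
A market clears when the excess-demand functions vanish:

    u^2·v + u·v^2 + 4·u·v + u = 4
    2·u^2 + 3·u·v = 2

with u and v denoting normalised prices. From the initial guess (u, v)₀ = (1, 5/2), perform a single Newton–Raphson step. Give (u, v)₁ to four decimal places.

(0.4249, 2.2047)

At (1, 5/2): F = (15.7500, 7.5000).
Jacobian J = [[2·u·v + v^2 + 4·v + 1, u^2 + 2·u·v + 4·u], [4·u + 3·v, 3·u]].
At the point, J = [[22.2500, 10.0000], [11.5000, 3.0000]] (det J = -48.2500).
Solving J·Δ = −F gives Δ = (-0.5751, -0.2953).
Then the next iterate is (u, v)₁ = (0.4249, 2.2047).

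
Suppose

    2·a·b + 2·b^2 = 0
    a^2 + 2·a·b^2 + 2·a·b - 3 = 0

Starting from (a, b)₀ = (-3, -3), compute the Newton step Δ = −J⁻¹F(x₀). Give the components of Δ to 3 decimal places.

(7.500, -0.500)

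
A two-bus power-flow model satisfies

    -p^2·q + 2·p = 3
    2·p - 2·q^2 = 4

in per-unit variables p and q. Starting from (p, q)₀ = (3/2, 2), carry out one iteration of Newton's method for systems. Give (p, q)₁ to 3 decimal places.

(1.068, 0.767)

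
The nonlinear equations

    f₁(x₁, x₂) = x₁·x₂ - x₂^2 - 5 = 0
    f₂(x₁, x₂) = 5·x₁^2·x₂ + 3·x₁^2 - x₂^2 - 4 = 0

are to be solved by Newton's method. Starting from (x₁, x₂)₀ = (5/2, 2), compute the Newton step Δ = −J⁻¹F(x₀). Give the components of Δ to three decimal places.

(-0.006, -2.674)

At (5/2, 2): F = (-4.000, 73.250).
Jacobian J = [[x₂, x₁ - 2·x₂], [10·x₁·x₂ + 6·x₁, 5·x₁^2 - 2·x₂]].
At the point, J = [[2.000, -1.500], [65.000, 27.250]] (det J = 152.000).
Solving J·Δ = −F gives Δ = (-0.006, -2.674).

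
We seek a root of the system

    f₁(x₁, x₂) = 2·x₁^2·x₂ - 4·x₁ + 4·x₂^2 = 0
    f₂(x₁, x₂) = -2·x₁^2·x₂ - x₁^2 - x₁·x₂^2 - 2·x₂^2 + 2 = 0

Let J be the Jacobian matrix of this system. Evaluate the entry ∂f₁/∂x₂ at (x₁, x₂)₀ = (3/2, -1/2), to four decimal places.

∂f₁/∂x₂ = 2·x₁^2 + 8·x₂.
At (3/2, -1/2) this is 0.5000.

0.5000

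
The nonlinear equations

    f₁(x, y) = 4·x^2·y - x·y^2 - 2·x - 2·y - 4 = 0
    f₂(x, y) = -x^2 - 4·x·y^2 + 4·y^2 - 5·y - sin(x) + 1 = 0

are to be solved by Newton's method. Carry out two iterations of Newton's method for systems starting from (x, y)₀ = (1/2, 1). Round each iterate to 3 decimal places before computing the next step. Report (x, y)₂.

At (1/2, 1): F = (-6.500, -2.72943).
Jacobian J = [[8·x·y - y^2 - 2, 4·x^2 - 2·x·y - 2], [-2·x - 4·y^2 - cos(x), -8·x·y + 8·y - 5]].
At the point, J = [[1.000, -2.000], [-5.87758, -1.000]] (det J = -12.75517).
Solving J·Δ = −F gives Δ = (0.082, -3.209).
Then the next iterate is (x, y)₁ = (0.582, -2.209).
Round to (0.582, -2.209) and repeat: F = (-6.57894, 19.31541), J = [[-17.16479, 1.92617], [-21.51809, -12.38690]].
Δ = (-0.174, 1.862), so (x, y)₂ = (0.408, -0.347).

(0.408, -0.347)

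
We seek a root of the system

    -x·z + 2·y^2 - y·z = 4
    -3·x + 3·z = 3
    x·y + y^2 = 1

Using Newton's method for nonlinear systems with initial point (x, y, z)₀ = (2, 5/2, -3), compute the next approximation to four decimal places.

(-1.9128, 2.4331, -0.9128)

At (2, 5/2, -3): F = (22.0000, -18.0000, 10.2500).
Jacobian J = [[-z, 4·y - z, -x - y], [-3, 0, 3], [y, x + 2·y, 0]].
At the point, J = [[3.0000, 13.0000, -4.5000], [-3.0000, 0.0000, 3.0000], [2.5000, 7.0000, 0.0000]] (det J = 129.0000).
Solving J·Δ = −F gives Δ = (-3.9128, -0.0669, 2.0872).
Then the next iterate is (x, y, z)₁ = (-1.9128, 2.4331, -0.9128).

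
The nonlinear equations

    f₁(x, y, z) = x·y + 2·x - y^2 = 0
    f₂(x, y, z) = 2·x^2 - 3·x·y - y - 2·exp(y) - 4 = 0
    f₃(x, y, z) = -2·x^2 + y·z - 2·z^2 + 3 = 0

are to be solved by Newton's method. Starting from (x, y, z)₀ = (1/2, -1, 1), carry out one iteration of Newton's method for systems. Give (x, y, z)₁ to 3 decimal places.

(0.879, -0.951, 0.758)

At (1/2, -1, 1): F = (-0.500, -1.73576, -0.500).
Jacobian J = [[y + 2, x - 2·y, 0], [4·x - 3·y, -3·x - 2·exp(y) - 1, 0], [-4·x, z, y - 4·z]].
At the point, J = [[1.000, 2.500, 0.000], [5.000, -3.23576, 0.000], [-2.000, 1.000, -5.000]] (det J = 78.67879).
Solving J·Δ = −F gives Δ = (0.379, 0.049, -0.242).
Then the next iterate is (x, y, z)₁ = (0.879, -0.951, 0.758).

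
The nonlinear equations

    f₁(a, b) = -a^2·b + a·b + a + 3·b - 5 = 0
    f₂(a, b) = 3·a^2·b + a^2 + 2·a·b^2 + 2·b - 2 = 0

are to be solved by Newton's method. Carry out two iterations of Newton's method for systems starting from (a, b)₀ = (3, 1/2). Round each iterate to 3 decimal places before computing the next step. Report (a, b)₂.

At (3, 1/2): F = (-3.500, 23.000).
Jacobian J = [[-2·a·b + b + 1, -a^2 + a + 3], [6·a·b + 2·a + 2·b^2, 3·a^2 + 4·a·b + 2]].
At the point, J = [[-1.500, -3.000], [15.500, 35.000]] (det J = -6.000).
Solving J·Δ = −F gives Δ = (-8.917, 3.292).
Then the next iterate is (a, b)₁ = (-5.917, 3.792).
Round to (-5.917, 3.792) and repeat: F = (-154.73956, 268.71455), J = [[49.66653, -37.92789], [-117.69906, 17.28361]].
Δ = (2.085, -1.350), so (a, b)₂ = (-3.832, 2.442).

(-3.832, 2.442)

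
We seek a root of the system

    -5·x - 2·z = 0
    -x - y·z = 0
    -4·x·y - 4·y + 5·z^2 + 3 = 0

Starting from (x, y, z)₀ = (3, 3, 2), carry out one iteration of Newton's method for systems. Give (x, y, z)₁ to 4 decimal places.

At (3, 3, 2): F = (-19.0000, -9.0000, -25.0000).
Jacobian J = [[-5, 0, -2], [-1, -z, -y], [-4·y, -4·x - 4, 10·z]].
At the point, J = [[-5.0000, 0.0000, -2.0000], [-1.0000, -2.0000, -3.0000], [-12.0000, -16.0000, 20.0000]] (det J = 456.0000).
Solving J·Δ = −F gives Δ = (-3.2544, -0.8268, -1.3640).
Then the next iterate is (x, y, z)₁ = (-0.2544, 2.1732, 0.6360).

(-0.2544, 2.1732, 0.6360)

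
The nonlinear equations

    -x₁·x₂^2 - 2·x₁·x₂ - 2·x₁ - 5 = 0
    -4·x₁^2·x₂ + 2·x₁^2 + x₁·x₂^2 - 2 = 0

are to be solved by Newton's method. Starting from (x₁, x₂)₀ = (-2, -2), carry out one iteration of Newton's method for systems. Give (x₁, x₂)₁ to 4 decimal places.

At (-2, -2): F = (-1.0000, 30.0000).
Jacobian J = [[-x₂^2 - 2·x₂ - 2, -2·x₁·x₂ - 2·x₁], [-8·x₁·x₂ + 4·x₁ + x₂^2, -4·x₁^2 + 2·x₁·x₂]].
At the point, J = [[-2.0000, -4.0000], [-36.0000, -8.0000]] (det J = -128.0000).
Solving J·Δ = −F gives Δ = (1.0000, -0.7500).
Then the next iterate is (x₁, x₂)₁ = (-1.0000, -2.7500).

(-1.0000, -2.7500)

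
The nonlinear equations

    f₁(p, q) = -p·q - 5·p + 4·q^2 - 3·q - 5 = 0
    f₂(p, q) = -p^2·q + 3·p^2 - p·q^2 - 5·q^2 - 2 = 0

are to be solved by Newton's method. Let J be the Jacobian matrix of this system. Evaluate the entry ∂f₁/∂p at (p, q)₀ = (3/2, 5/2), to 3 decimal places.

∂f₁/∂p = -q - 5.
At (3/2, 5/2) this is -7.500.

-7.500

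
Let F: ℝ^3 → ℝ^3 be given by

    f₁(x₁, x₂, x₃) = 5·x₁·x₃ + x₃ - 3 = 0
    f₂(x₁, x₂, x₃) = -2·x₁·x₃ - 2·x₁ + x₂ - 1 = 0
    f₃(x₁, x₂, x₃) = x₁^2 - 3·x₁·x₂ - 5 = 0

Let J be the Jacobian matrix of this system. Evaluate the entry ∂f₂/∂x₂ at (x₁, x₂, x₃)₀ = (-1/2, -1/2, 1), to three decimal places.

∂f₂/∂x₂ = 1.
At (-1/2, -1/2, 1) this is 1.000.

1.000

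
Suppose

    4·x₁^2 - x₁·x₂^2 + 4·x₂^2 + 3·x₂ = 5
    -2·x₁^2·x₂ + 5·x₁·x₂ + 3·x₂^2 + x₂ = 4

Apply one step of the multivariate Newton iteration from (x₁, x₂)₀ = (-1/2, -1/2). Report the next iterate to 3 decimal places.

At (-1/2, -1/2): F = (-4.375, -2.250).
Jacobian J = [[8·x₁ - x₂^2, -2·x₁·x₂ + 8·x₂ + 3], [-4·x₁·x₂ + 5·x₂, -2·x₁^2 + 5·x₁ + 6·x₂ + 1]].
At the point, J = [[-4.250, -1.500], [-3.500, -5.000]] (det J = 16.000).
Solving J·Δ = −F gives Δ = (-1.156, 0.359).
Then the next iterate is (x₁, x₂)₁ = (-1.656, -0.141).

(-1.656, -0.141)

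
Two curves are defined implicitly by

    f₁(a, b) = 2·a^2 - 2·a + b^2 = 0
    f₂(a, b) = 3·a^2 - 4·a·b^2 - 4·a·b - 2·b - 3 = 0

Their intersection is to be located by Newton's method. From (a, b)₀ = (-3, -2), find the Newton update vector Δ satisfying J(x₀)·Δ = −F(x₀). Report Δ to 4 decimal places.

At (-3, -2): F = (28.0000, 52.0000).
Jacobian J = [[4·a - 2, 2·b], [6·a - 4·b^2 - 4·b, -8·a·b - 4·a - 2]].
At the point, J = [[-14.0000, -4.0000], [-26.0000, -38.0000]] (det J = 428.0000).
Solving J·Δ = −F gives Δ = (2.0000, 0.0000).

(2.0000, 0.0000)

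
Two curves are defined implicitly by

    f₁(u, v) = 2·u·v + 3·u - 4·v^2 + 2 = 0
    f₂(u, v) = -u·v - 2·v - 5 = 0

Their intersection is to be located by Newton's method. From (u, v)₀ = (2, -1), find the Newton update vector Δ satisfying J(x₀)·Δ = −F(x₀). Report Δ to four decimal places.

(0.7500, -0.0625)

At (2, -1): F = (0.0000, -1.0000).
Jacobian J = [[2·v + 3, 2·u - 8·v], [-v, -u - 2]].
At the point, J = [[1.0000, 12.0000], [1.0000, -4.0000]] (det J = -16.0000).
Solving J·Δ = −F gives Δ = (0.7500, -0.0625).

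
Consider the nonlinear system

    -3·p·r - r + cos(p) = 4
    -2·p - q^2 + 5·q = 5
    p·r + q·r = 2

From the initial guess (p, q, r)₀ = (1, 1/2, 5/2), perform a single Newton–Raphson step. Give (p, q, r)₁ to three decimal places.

(1.528, 1.952, -1.967)

At (1, 1/2, 5/2): F = (-13.45970, -4.750, 1.750).
Jacobian J = [[-3·r - sin(p), 0, -3·p - 1], [-2, -2·q + 5, 0], [r, r, p + q]].
At the point, J = [[-8.34147, 0.000, -4.000], [-2.000, 4.000, 0.000], [2.500, 2.500, 1.500]] (det J = 9.95117).
Solving J·Δ = −F gives Δ = (0.528, 1.452, -4.467).
Then the next iterate is (p, q, r)₁ = (1.528, 1.952, -1.967).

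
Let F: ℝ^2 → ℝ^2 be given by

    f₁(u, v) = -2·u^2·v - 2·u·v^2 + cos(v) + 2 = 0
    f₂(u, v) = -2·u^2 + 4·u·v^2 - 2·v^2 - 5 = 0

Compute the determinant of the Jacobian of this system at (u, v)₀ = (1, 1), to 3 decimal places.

J = [[-4·u·v - 2·v^2, -2·u^2 - 4·u·v - sin(v)], [-4·u + 4·v^2, 8·u·v - 4·v]].
At the point, J = [[-6.000, -6.84147], [0.000, 4.000]].
det J = -24.000.

-24.000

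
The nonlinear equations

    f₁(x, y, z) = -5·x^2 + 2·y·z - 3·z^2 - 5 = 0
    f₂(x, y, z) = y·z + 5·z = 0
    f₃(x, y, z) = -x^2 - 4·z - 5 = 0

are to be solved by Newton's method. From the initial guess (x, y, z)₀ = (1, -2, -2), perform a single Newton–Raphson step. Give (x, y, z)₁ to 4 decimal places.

(0.9091, -4.1818, -1.4545)

At (1, -2, -2): F = (-14.0000, -6.0000, 2.0000).
Jacobian J = [[-10·x, 2·z, 2·y - 6·z], [0, z, y + 5], [-2·x, 0, -4]].
At the point, J = [[-10.0000, -4.0000, 8.0000], [0.0000, -2.0000, 3.0000], [-2.0000, 0.0000, -4.0000]] (det J = -88.0000).
Solving J·Δ = −F gives Δ = (-0.0909, -2.1818, 0.5455).
Then the next iterate is (x, y, z)₁ = (0.9091, -4.1818, -1.4545).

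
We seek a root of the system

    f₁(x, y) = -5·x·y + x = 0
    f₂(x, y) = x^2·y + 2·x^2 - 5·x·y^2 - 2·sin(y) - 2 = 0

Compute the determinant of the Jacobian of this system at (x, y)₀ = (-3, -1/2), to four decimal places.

J = [[-5·y + 1, -5·x], [2·x·y + 4·x - 5·y^2, x^2 - 10·x·y - 2·cos(y)]].
At the point, J = [[3.5000, 15.0000], [-10.2500, -7.755165]].
det J = 126.6069.

126.6069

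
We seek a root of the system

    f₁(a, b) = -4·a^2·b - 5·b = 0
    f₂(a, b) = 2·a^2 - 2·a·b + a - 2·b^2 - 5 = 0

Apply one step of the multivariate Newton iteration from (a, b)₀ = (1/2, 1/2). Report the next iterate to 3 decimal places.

(1.667, -0.389)

At (1/2, 1/2): F = (-3.000, -5.000).
Jacobian J = [[-8·a·b, -4·a^2 - 5], [4·a - 2·b + 1, -2·a - 4·b]].
At the point, J = [[-2.000, -6.000], [2.000, -3.000]] (det J = 18.000).
Solving J·Δ = −F gives Δ = (1.167, -0.889).
Then the next iterate is (a, b)₁ = (1.667, -0.389).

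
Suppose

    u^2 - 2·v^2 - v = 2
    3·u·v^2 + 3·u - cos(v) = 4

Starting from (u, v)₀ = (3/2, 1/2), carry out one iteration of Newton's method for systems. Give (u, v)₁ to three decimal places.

(1.557, 0.307)

At (3/2, 1/2): F = (-0.750, 0.74742).
Jacobian J = [[2·u, -4·v - 1], [3·v^2 + 3, 6·u·v + sin(v)]].
At the point, J = [[3.000, -3.000], [3.750, 4.97943]] (det J = 26.18828).
Solving J·Δ = −F gives Δ = (0.057, -0.193).
Then the next iterate is (u, v)₁ = (1.557, 0.307).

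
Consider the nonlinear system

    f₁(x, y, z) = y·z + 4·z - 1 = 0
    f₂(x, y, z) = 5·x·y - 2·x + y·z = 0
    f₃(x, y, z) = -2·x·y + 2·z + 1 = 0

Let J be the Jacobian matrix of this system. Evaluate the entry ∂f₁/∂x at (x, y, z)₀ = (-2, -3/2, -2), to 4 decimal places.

0.0000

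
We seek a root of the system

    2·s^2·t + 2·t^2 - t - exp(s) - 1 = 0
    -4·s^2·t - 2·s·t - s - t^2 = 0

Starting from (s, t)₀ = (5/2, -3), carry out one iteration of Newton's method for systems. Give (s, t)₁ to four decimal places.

(1.7807, -1.6774)

At (5/2, -3): F = (-29.682494, 78.5000).
Jacobian J = [[4·s·t - exp(s), 2·s^2 + 4·t - 1], [-8·s·t - 2·t - 1, -4·s^2 - 2·s - 2·t]].
At the point, J = [[-42.182494, -0.5000], [65.0000, -24.0000]] (det J = 1044.879855).
Solving J·Δ = −F gives Δ = (-0.7193, 1.3226).
Then the next iterate is (s, t)₁ = (1.7807, -1.6774).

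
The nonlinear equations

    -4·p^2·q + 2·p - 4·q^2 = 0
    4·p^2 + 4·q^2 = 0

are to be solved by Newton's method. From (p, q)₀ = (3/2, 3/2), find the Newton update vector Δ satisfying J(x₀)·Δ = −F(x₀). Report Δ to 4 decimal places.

(-2.4000, 0.9000)

At (3/2, 3/2): F = (-19.5000, 18.0000).
Jacobian J = [[-8·p·q + 2, -4·p^2 - 8·q], [8·p, 8·q]].
At the point, J = [[-16.0000, -21.0000], [12.0000, 12.0000]] (det J = 60.0000).
Solving J·Δ = −F gives Δ = (-2.4000, 0.9000).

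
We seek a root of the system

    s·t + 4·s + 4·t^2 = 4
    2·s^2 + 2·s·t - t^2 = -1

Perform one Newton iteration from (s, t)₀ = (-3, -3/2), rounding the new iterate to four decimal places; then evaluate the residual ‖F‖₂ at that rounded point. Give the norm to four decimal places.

6.1198

At (-3, -3/2): F = (-2.5000, 25.7500).
Jacobian J = [[t + 4, s + 8·t], [4·s + 2·t, 2·s - 2·t]].
At the point, J = [[2.5000, -15.0000], [-15.0000, -3.0000]] (det J = -232.5000).
Solving J·Δ = −F gives Δ = (1.6935, 0.1156).
Then the next iterate is (s, t)₁ = (-1.3065, -1.3844).
Re-evaluating at (-1.3065, -1.3844): F = (0.248972, 6.114758), so ‖F‖₂ = 6.1198.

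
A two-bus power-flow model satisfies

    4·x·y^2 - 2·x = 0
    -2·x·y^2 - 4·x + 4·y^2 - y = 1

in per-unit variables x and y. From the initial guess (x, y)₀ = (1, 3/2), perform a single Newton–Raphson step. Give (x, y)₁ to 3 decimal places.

(0.569, 1.168)

At (1, 3/2): F = (7.000, -2.000).
Jacobian J = [[4·y^2 - 2, 8·x·y], [-2·y^2 - 4, -4·x·y + 8·y - 1]].
At the point, J = [[7.000, 12.000], [-8.500, 5.000]] (det J = 137.000).
Solving J·Δ = −F gives Δ = (-0.431, -0.332).
Then the next iterate is (x, y)₁ = (0.569, 1.168).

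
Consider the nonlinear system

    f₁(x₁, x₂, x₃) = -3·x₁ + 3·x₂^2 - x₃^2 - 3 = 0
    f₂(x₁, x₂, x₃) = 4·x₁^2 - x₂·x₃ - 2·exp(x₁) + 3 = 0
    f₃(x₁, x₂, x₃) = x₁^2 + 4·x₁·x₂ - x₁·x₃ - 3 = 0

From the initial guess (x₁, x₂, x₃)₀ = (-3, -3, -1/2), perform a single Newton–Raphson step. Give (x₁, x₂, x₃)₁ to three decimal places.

(0.462, -0.924, 14.495)

At (-3, -3, -1/2): F = (32.750, 37.40043, 40.500).
Jacobian J = [[-3, 6·x₂, -2·x₃], [8·x₁ - 2·exp(x₁), -x₃, -x₂], [2·x₁ + 4·x₂ - x₃, 4·x₁, -x₁]].
At the point, J = [[-3.000, -18.000, 1.000], [-24.09957, 0.500, 3.000], [-17.500, -12.000, 3.000]] (det J = -170.93211).
Solving J·Δ = −F gives Δ = (3.462, 2.076, 14.995).
Then the next iterate is (x₁, x₂, x₃)₁ = (0.462, -0.924, 14.495).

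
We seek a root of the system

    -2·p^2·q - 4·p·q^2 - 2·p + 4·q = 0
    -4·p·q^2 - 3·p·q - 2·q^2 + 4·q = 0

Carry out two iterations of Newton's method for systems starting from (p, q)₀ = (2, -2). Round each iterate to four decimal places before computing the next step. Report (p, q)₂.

(2.9032, -0.5333)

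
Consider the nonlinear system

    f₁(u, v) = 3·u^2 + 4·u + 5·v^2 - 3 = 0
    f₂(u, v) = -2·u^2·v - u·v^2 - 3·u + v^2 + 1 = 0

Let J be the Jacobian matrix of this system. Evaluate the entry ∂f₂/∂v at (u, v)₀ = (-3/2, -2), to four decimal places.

∂f₂/∂v = -2·u^2 - 2·u·v + 2·v.
At (-3/2, -2) this is -14.5000.

-14.5000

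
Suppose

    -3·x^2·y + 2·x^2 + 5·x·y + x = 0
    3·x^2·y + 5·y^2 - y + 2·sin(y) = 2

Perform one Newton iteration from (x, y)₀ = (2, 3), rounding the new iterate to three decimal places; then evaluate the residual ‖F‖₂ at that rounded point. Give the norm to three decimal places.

16.493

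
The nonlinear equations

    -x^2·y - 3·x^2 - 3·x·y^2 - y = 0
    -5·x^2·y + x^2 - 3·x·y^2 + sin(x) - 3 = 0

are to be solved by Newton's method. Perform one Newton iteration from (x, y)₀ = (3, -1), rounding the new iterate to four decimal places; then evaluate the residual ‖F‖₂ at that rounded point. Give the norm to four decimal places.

At (3, -1): F = (-26.0000, 42.141120).
Jacobian J = [[-2·x·y - 6·x - 3·y^2, -x^2 - 6·x·y - 1], [-10·x·y + 2·x - 3·y^2 + cos(x), -5·x^2 - 6·x·y]].
At the point, J = [[-15.0000, 8.0000], [32.010008, -27.0000]] (det J = 148.919940).
Solving J·Δ = −F gives Δ = (-2.4501, -1.3440).
Then the next iterate is (x, y)₁ = (0.5499, -2.3440).
Re-evaluating at (0.5499, -2.3440): F = (-6.918374, -7.695003), so ‖F‖₂ = 10.3478.

10.3478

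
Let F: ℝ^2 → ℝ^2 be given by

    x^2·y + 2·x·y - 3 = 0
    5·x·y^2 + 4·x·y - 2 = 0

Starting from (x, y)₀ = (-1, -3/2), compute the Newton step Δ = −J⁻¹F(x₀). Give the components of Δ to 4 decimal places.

(4.5238, -1.5000)

At (-1, -3/2): F = (-1.5000, -7.2500).
Jacobian J = [[2·x·y + 2·y, x^2 + 2·x], [5·y^2 + 4·y, 10·x·y + 4·x]].
At the point, J = [[0.0000, -1.0000], [5.2500, 11.0000]] (det J = 5.2500).
Solving J·Δ = −F gives Δ = (4.5238, -1.5000).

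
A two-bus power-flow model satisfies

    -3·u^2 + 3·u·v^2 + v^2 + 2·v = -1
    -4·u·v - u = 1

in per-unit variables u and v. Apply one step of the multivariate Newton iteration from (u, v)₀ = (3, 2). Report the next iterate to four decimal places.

(0.8667, 1.2667)

At (3, 2): F = (18.0000, -28.0000).
Jacobian J = [[-6·u + 3·v^2, 6·u·v + 2·v + 2], [-4·v - 1, -4·u]].
At the point, J = [[-6.0000, 42.0000], [-9.0000, -12.0000]] (det J = 450.0000).
Solving J·Δ = −F gives Δ = (-2.1333, -0.7333).
Then the next iterate is (u, v)₁ = (0.8667, 1.2667).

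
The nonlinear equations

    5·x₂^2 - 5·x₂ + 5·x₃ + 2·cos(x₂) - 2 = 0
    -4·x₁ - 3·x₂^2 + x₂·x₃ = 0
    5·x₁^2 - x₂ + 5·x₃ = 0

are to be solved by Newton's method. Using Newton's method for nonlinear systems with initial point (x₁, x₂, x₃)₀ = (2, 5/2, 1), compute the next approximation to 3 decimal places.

(0.657, 1.263, 1.623)

At (2, 5/2, 1): F = (20.14771, -24.250, 22.500).
Jacobian J = [[0, 10·x₂ - 2·sin(x₂) - 5, 5], [-4, -6·x₂ + x₃, x₂], [10·x₁, -1, 5]].
At the point, J = [[0.000, 18.80306, 5.000], [-4.000, -14.000, 2.500], [20.000, -1.000, 5.000]] (det J = 2736.21390).
Solving J·Δ = −F gives Δ = (-1.343, -1.237, 0.623).
Then the next iterate is (x₁, x₂, x₃)₁ = (0.657, 1.263, 1.623).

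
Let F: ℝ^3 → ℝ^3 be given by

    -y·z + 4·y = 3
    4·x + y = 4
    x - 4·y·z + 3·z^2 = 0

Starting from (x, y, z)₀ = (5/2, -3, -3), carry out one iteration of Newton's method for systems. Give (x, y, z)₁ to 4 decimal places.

(1.2136, -0.8544, -0.0065)

At (5/2, -3, -3): F = (-24.0000, 3.0000, -6.5000).
Jacobian J = [[0, -z + 4, -y], [4, 1, 0], [1, -4·z, -4·y + 6·z]].
At the point, J = [[0.0000, 7.0000, 3.0000], [4.0000, 1.0000, 0.0000], [1.0000, 12.0000, -6.0000]] (det J = 309.0000).
Solving J·Δ = −F gives Δ = (-1.2864, 2.1456, 2.9935).
Then the next iterate is (x, y, z)₁ = (1.2136, -0.8544, -0.0065).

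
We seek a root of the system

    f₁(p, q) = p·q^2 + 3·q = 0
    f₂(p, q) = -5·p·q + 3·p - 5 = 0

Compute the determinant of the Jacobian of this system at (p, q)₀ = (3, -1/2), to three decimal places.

-3.750

J = [[q^2, 2·p·q + 3], [-5·q + 3, -5·p]].
At the point, J = [[0.250, 0.000], [5.500, -15.000]].
det J = -3.750.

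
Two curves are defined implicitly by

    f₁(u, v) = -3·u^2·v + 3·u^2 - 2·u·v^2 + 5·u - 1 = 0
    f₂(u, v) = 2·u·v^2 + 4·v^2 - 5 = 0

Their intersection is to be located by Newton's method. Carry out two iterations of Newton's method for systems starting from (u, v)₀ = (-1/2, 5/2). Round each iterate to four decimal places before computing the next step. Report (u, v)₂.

(-3.5645, 3.7222)

At (-1/2, 5/2): F = (1.6250, 13.7500).
Jacobian J = [[-6·u·v + 6·u - 2·v^2 + 5, -3·u^2 - 4·u·v], [2·v^2, 4·u·v + 8·v]].
At the point, J = [[-3.0000, 4.2500], [12.5000, 15.0000]] (det J = -98.1250).
Solving J·Δ = −F gives Δ = (-0.3471, -0.6274).
Then the next iterate is (u, v)₁ = (-0.8471, 1.8726).
Round to (-0.8471, 1.8726) and repeat: F = (-1.173043, 3.085589), J = [[2.421815, 4.192383], [7.013262, 8.635682]].
Δ = (-2.7174, 1.8496), so (u, v)₂ = (-3.5645, 3.7222).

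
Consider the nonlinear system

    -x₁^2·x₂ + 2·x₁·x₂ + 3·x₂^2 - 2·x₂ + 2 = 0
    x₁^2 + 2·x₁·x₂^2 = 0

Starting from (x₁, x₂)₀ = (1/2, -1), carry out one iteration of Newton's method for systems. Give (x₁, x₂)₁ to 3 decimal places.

(0.645, -0.158)

At (1/2, -1): F = (6.250, 1.250).
Jacobian J = [[-2·x₁·x₂ + 2·x₂, -x₁^2 + 2·x₁ + 6·x₂ - 2], [2·x₁ + 2·x₂^2, 4·x₁·x₂]].
At the point, J = [[-1.000, -7.250], [3.000, -2.000]] (det J = 23.750).
Solving J·Δ = −F gives Δ = (0.145, 0.842).
Then the next iterate is (x₁, x₂)₁ = (0.645, -0.158).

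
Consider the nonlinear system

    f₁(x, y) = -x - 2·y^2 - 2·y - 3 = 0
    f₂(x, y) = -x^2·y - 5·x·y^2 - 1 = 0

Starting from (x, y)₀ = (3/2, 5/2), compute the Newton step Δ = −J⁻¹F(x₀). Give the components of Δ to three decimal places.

(0.547, -1.879)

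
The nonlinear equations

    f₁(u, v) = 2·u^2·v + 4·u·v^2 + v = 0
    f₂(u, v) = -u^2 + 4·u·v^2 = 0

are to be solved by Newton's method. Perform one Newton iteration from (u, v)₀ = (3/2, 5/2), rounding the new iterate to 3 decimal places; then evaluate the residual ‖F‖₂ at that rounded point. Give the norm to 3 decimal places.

18.288

At (3/2, 5/2): F = (51.250, 35.250).
Jacobian J = [[4·u·v + 4·v^2, 2·u^2 + 8·u·v + 1], [-2·u + 4·v^2, 8·u·v]].
At the point, J = [[40.000, 35.500], [22.000, 30.000]] (det J = 419.000).
Solving J·Δ = −F gives Δ = (-0.683, -0.674).
Then the next iterate is (u, v)₁ = (0.817, 1.826).
Re-evaluating at (0.817, 1.826): F = (15.16008, 10.22892), so ‖F‖₂ = 18.288.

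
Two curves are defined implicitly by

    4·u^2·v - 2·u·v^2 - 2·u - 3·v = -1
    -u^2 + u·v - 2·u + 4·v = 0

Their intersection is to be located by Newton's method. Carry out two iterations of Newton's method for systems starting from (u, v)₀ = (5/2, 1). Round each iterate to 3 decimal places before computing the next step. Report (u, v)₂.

(1.429, 0.894)

At (5/2, 1): F = (13.000, -4.750).
Jacobian J = [[8·u·v - 2·v^2 - 2, 4·u^2 - 4·u·v - 3], [-2·u + v - 2, u + 4]].
At the point, J = [[16.000, 12.000], [-6.000, 6.500]] (det J = 176.000).
Solving J·Δ = −F gives Δ = (-0.804, -0.011).
Then the next iterate is (u, v)₁ = (1.696, 0.989).
Round to (1.696, 0.989) and repeat: F = (2.70232, -0.63507), J = [[9.46251, 1.79629], [-4.403, 5.696]].
Δ = (-0.267, -0.095), so (u, v)₂ = (1.429, 0.894).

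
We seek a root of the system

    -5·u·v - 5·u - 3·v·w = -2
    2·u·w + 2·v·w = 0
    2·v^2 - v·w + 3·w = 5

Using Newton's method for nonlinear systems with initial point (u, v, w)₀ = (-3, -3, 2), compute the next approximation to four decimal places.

(-2.0000, -1.7500, 0.7500)

At (-3, -3, 2): F = (-10.0000, -24.0000, 25.0000).
Jacobian J = [[-5·v - 5, -5·u - 3·w, -3·v], [2·w, 2·w, 2·u + 2·v], [0, 4·v - w, -v + 3]].
At the point, J = [[10.0000, 9.0000, 9.0000], [4.0000, 4.0000, -12.0000], [0.0000, -14.0000, 6.0000]] (det J = -2160.0000).
Solving J·Δ = −F gives Δ = (1.0000, 1.2500, -1.2500).
Then the next iterate is (u, v, w)₁ = (-2.0000, -1.7500, 0.7500).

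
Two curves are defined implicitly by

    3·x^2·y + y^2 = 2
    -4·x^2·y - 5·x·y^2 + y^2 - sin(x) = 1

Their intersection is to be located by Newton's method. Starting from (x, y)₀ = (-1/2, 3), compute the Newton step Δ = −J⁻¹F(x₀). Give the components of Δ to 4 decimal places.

At (-1/2, 3): F = (9.2500, 27.979426).
Jacobian J = [[6·x·y, 3·x^2 + 2·y], [-8·x·y - 5·y^2 - cos(x), -4·x^2 - 10·x·y + 2·y]].
At the point, J = [[-9.0000, 6.7500], [-33.877583, 20.0000]] (det J = 48.673682).
Solving J·Δ = −F gives Δ = (0.0793, -1.2646).

(0.0793, -1.2646)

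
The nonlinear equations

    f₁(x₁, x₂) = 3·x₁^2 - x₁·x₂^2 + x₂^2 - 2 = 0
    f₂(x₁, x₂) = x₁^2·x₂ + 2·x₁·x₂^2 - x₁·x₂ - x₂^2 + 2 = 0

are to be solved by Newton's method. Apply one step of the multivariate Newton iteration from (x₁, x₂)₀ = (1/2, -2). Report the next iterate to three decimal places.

At (1/2, -2): F = (0.750, 2.500).
Jacobian J = [[6·x₁ - x₂^2, -2·x₁·x₂ + 2·x₂], [2·x₁·x₂ + 2·x₂^2 - x₂, x₁^2 + 4·x₁·x₂ - x₁ - 2·x₂]].
At the point, J = [[-1.000, -2.000], [8.000, -0.250]] (det J = 16.250).
Solving J·Δ = −F gives Δ = (-0.296, 0.523).
Then the next iterate is (x₁, x₂)₁ = (0.204, -1.477).

(0.204, -1.477)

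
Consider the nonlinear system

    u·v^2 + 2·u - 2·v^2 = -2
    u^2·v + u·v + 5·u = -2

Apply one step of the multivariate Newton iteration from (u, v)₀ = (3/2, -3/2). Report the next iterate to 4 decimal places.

(1.0000, -2.6667)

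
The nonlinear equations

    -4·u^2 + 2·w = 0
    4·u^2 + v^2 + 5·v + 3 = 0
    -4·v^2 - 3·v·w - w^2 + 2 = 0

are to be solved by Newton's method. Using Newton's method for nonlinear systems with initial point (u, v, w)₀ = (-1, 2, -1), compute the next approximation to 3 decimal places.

(-3.100, -2.200, 10.400)

At (-1, 2, -1): F = (-6.000, 21.000, -9.000).
Jacobian J = [[-8·u, 0, 2], [8·u, 2·v + 5, 0], [0, -8·v - 3·w, -3·v - 2·w]].
At the point, J = [[8.000, 0.000, 2.000], [-8.000, 9.000, 0.000], [0.000, -13.000, -4.000]] (det J = -80.000).
Solving J·Δ = −F gives Δ = (-2.100, -4.200, 11.400).
Then the next iterate is (u, v, w)₁ = (-3.100, -2.200, 10.400).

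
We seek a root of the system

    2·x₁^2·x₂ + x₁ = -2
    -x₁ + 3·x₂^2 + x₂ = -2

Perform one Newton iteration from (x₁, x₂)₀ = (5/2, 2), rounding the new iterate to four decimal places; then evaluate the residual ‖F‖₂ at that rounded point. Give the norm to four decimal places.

At (5/2, 2): F = (29.5000, 13.5000).
Jacobian J = [[4·x₁·x₂ + 1, 2·x₁^2], [-1, 6·x₂ + 1]].
At the point, J = [[21.0000, 12.5000], [-1.0000, 13.0000]] (det J = 285.5000).
Solving J·Δ = −F gives Δ = (-0.7522, -1.0963).
Then the next iterate is (x₁, x₂)₁ = (1.7478, 0.9037).
Re-evaluating at (1.7478, 0.9037): F = (9.269054, 3.605921), so ‖F‖₂ = 9.9458.

9.9458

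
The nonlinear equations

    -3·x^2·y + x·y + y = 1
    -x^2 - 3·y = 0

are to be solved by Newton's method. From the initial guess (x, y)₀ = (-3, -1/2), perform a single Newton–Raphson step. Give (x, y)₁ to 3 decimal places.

At (-3, -1/2): F = (13.500, -7.500).
Jacobian J = [[-6·x·y + y, -3·x^2 + x + 1], [-2·x, -3]].
At the point, J = [[-9.500, -29.000], [6.000, -3.000]] (det J = 202.500).
Solving J·Δ = −F gives Δ = (1.274, 0.048).
Then the next iterate is (x, y)₁ = (-1.726, -0.452).

(-1.726, -0.452)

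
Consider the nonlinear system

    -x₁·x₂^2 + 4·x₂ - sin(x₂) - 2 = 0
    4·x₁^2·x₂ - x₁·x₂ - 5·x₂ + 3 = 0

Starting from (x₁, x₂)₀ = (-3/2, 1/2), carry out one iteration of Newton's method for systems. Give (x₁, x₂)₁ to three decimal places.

(-0.553, 0.574)

At (-3/2, 1/2): F = (-0.10443, 5.750).
Jacobian J = [[-x₂^2, -2·x₁·x₂ - cos(x₂) + 4], [8·x₁·x₂ - x₂, 4·x₁^2 - x₁ - 5]].
At the point, J = [[-0.250, 4.62242], [-6.500, 5.500]] (det J = 28.67071).
Solving J·Δ = −F gives Δ = (0.947, 0.074).
Then the next iterate is (x₁, x₂)₁ = (-0.553, 0.574).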